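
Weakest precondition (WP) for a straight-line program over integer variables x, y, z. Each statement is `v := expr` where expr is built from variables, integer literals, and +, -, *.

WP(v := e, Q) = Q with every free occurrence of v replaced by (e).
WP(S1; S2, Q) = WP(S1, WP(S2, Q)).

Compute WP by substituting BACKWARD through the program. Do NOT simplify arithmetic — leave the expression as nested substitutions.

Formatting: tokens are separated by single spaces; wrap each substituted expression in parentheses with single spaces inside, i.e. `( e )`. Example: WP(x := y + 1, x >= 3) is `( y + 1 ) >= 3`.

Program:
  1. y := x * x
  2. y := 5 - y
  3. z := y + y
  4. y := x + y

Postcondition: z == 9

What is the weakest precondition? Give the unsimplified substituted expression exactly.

post: z == 9
stmt 4: y := x + y  -- replace 0 occurrence(s) of y with (x + y)
  => z == 9
stmt 3: z := y + y  -- replace 1 occurrence(s) of z with (y + y)
  => ( y + y ) == 9
stmt 2: y := 5 - y  -- replace 2 occurrence(s) of y with (5 - y)
  => ( ( 5 - y ) + ( 5 - y ) ) == 9
stmt 1: y := x * x  -- replace 2 occurrence(s) of y with (x * x)
  => ( ( 5 - ( x * x ) ) + ( 5 - ( x * x ) ) ) == 9

Answer: ( ( 5 - ( x * x ) ) + ( 5 - ( x * x ) ) ) == 9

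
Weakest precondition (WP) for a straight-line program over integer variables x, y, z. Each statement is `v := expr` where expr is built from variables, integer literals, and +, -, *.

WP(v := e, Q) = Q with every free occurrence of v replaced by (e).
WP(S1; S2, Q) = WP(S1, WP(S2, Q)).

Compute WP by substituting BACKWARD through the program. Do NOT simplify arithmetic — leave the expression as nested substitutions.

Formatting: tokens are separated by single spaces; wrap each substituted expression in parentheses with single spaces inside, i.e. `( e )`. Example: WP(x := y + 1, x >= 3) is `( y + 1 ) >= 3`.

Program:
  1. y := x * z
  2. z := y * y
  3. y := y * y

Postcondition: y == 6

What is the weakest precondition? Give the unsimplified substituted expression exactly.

Answer: ( ( x * z ) * ( x * z ) ) == 6

Derivation:
post: y == 6
stmt 3: y := y * y  -- replace 1 occurrence(s) of y with (y * y)
  => ( y * y ) == 6
stmt 2: z := y * y  -- replace 0 occurrence(s) of z with (y * y)
  => ( y * y ) == 6
stmt 1: y := x * z  -- replace 2 occurrence(s) of y with (x * z)
  => ( ( x * z ) * ( x * z ) ) == 6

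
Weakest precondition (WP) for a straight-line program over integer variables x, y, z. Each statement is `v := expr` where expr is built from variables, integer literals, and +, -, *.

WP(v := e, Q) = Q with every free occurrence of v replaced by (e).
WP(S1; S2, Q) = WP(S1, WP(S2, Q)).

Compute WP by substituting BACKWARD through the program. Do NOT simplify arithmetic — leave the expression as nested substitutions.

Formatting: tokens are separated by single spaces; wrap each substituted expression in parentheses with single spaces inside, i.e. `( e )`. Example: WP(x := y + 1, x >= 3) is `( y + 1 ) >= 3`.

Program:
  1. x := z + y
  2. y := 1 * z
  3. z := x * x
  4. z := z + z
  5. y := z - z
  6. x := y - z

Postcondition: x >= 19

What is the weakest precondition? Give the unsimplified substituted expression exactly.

Answer: ( ( ( ( ( z + y ) * ( z + y ) ) + ( ( z + y ) * ( z + y ) ) ) - ( ( ( z + y ) * ( z + y ) ) + ( ( z + y ) * ( z + y ) ) ) ) - ( ( ( z + y ) * ( z + y ) ) + ( ( z + y ) * ( z + y ) ) ) ) >= 19

Derivation:
post: x >= 19
stmt 6: x := y - z  -- replace 1 occurrence(s) of x with (y - z)
  => ( y - z ) >= 19
stmt 5: y := z - z  -- replace 1 occurrence(s) of y with (z - z)
  => ( ( z - z ) - z ) >= 19
stmt 4: z := z + z  -- replace 3 occurrence(s) of z with (z + z)
  => ( ( ( z + z ) - ( z + z ) ) - ( z + z ) ) >= 19
stmt 3: z := x * x  -- replace 6 occurrence(s) of z with (x * x)
  => ( ( ( ( x * x ) + ( x * x ) ) - ( ( x * x ) + ( x * x ) ) ) - ( ( x * x ) + ( x * x ) ) ) >= 19
stmt 2: y := 1 * z  -- replace 0 occurrence(s) of y with (1 * z)
  => ( ( ( ( x * x ) + ( x * x ) ) - ( ( x * x ) + ( x * x ) ) ) - ( ( x * x ) + ( x * x ) ) ) >= 19
stmt 1: x := z + y  -- replace 12 occurrence(s) of x with (z + y)
  => ( ( ( ( ( z + y ) * ( z + y ) ) + ( ( z + y ) * ( z + y ) ) ) - ( ( ( z + y ) * ( z + y ) ) + ( ( z + y ) * ( z + y ) ) ) ) - ( ( ( z + y ) * ( z + y ) ) + ( ( z + y ) * ( z + y ) ) ) ) >= 19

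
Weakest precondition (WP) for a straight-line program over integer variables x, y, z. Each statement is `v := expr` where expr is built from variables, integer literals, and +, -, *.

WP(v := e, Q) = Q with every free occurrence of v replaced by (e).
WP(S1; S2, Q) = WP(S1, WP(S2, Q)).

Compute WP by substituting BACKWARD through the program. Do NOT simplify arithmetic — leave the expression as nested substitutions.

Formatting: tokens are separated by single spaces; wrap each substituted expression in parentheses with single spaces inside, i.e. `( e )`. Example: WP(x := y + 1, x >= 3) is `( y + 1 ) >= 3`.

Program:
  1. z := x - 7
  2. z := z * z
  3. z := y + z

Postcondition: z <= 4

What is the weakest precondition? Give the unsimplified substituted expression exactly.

Answer: ( y + ( ( x - 7 ) * ( x - 7 ) ) ) <= 4

Derivation:
post: z <= 4
stmt 3: z := y + z  -- replace 1 occurrence(s) of z with (y + z)
  => ( y + z ) <= 4
stmt 2: z := z * z  -- replace 1 occurrence(s) of z with (z * z)
  => ( y + ( z * z ) ) <= 4
stmt 1: z := x - 7  -- replace 2 occurrence(s) of z with (x - 7)
  => ( y + ( ( x - 7 ) * ( x - 7 ) ) ) <= 4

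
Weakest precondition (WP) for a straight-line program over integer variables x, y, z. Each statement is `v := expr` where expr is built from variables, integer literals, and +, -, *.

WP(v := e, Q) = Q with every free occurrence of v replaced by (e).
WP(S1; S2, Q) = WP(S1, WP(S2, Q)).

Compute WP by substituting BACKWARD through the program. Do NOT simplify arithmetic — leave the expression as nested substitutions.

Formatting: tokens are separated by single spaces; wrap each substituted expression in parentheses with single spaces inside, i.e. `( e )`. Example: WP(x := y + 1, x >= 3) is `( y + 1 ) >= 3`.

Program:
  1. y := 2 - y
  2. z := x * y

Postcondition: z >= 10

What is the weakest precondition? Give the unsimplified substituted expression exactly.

post: z >= 10
stmt 2: z := x * y  -- replace 1 occurrence(s) of z with (x * y)
  => ( x * y ) >= 10
stmt 1: y := 2 - y  -- replace 1 occurrence(s) of y with (2 - y)
  => ( x * ( 2 - y ) ) >= 10

Answer: ( x * ( 2 - y ) ) >= 10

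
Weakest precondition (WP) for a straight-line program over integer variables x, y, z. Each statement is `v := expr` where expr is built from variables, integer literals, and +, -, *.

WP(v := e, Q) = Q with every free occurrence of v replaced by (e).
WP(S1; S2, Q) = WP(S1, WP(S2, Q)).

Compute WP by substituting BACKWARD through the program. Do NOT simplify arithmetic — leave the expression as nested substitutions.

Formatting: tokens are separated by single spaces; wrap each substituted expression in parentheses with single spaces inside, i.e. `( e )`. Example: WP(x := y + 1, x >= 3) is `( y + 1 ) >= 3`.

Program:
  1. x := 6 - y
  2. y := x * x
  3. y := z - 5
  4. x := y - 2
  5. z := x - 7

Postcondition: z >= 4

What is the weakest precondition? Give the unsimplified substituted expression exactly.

post: z >= 4
stmt 5: z := x - 7  -- replace 1 occurrence(s) of z with (x - 7)
  => ( x - 7 ) >= 4
stmt 4: x := y - 2  -- replace 1 occurrence(s) of x with (y - 2)
  => ( ( y - 2 ) - 7 ) >= 4
stmt 3: y := z - 5  -- replace 1 occurrence(s) of y with (z - 5)
  => ( ( ( z - 5 ) - 2 ) - 7 ) >= 4
stmt 2: y := x * x  -- replace 0 occurrence(s) of y with (x * x)
  => ( ( ( z - 5 ) - 2 ) - 7 ) >= 4
stmt 1: x := 6 - y  -- replace 0 occurrence(s) of x with (6 - y)
  => ( ( ( z - 5 ) - 2 ) - 7 ) >= 4

Answer: ( ( ( z - 5 ) - 2 ) - 7 ) >= 4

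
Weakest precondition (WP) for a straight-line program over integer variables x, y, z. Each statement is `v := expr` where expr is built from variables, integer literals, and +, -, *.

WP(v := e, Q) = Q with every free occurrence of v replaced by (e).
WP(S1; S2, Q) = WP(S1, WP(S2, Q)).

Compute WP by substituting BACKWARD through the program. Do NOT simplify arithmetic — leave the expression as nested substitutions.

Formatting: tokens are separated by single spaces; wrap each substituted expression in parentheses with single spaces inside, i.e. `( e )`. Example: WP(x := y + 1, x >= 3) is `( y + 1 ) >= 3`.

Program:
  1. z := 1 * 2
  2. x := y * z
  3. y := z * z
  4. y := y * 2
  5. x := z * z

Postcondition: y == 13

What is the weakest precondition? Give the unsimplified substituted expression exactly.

post: y == 13
stmt 5: x := z * z  -- replace 0 occurrence(s) of x with (z * z)
  => y == 13
stmt 4: y := y * 2  -- replace 1 occurrence(s) of y with (y * 2)
  => ( y * 2 ) == 13
stmt 3: y := z * z  -- replace 1 occurrence(s) of y with (z * z)
  => ( ( z * z ) * 2 ) == 13
stmt 2: x := y * z  -- replace 0 occurrence(s) of x with (y * z)
  => ( ( z * z ) * 2 ) == 13
stmt 1: z := 1 * 2  -- replace 2 occurrence(s) of z with (1 * 2)
  => ( ( ( 1 * 2 ) * ( 1 * 2 ) ) * 2 ) == 13

Answer: ( ( ( 1 * 2 ) * ( 1 * 2 ) ) * 2 ) == 13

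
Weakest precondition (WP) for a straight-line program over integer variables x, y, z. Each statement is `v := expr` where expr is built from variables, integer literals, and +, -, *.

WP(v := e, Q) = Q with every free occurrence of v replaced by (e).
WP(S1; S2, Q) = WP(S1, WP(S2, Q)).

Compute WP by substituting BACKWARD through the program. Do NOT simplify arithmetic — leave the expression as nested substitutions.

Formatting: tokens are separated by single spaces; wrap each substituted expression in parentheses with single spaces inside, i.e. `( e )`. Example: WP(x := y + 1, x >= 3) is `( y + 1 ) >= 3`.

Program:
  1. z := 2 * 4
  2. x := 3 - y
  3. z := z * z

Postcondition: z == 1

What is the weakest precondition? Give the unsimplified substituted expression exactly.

post: z == 1
stmt 3: z := z * z  -- replace 1 occurrence(s) of z with (z * z)
  => ( z * z ) == 1
stmt 2: x := 3 - y  -- replace 0 occurrence(s) of x with (3 - y)
  => ( z * z ) == 1
stmt 1: z := 2 * 4  -- replace 2 occurrence(s) of z with (2 * 4)
  => ( ( 2 * 4 ) * ( 2 * 4 ) ) == 1

Answer: ( ( 2 * 4 ) * ( 2 * 4 ) ) == 1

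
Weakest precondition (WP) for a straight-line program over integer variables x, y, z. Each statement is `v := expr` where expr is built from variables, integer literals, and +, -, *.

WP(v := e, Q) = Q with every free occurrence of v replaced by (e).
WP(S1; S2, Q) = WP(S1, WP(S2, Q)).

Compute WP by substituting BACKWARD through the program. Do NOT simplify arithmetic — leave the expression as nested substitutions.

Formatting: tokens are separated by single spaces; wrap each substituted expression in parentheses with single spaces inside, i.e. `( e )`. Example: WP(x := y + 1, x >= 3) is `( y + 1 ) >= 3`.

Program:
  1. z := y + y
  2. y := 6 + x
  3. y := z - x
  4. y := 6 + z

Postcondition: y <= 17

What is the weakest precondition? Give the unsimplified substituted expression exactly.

post: y <= 17
stmt 4: y := 6 + z  -- replace 1 occurrence(s) of y with (6 + z)
  => ( 6 + z ) <= 17
stmt 3: y := z - x  -- replace 0 occurrence(s) of y with (z - x)
  => ( 6 + z ) <= 17
stmt 2: y := 6 + x  -- replace 0 occurrence(s) of y with (6 + x)
  => ( 6 + z ) <= 17
stmt 1: z := y + y  -- replace 1 occurrence(s) of z with (y + y)
  => ( 6 + ( y + y ) ) <= 17

Answer: ( 6 + ( y + y ) ) <= 17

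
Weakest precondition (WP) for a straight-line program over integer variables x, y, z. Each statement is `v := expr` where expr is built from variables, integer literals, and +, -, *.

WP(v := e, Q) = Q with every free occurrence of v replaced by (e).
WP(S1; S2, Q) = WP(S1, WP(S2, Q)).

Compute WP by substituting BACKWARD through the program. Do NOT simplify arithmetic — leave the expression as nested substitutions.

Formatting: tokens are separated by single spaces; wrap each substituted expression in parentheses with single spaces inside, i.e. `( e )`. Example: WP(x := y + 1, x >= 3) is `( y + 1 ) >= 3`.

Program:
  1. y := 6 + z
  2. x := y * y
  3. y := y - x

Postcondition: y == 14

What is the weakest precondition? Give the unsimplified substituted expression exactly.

Answer: ( ( 6 + z ) - ( ( 6 + z ) * ( 6 + z ) ) ) == 14

Derivation:
post: y == 14
stmt 3: y := y - x  -- replace 1 occurrence(s) of y with (y - x)
  => ( y - x ) == 14
stmt 2: x := y * y  -- replace 1 occurrence(s) of x with (y * y)
  => ( y - ( y * y ) ) == 14
stmt 1: y := 6 + z  -- replace 3 occurrence(s) of y with (6 + z)
  => ( ( 6 + z ) - ( ( 6 + z ) * ( 6 + z ) ) ) == 14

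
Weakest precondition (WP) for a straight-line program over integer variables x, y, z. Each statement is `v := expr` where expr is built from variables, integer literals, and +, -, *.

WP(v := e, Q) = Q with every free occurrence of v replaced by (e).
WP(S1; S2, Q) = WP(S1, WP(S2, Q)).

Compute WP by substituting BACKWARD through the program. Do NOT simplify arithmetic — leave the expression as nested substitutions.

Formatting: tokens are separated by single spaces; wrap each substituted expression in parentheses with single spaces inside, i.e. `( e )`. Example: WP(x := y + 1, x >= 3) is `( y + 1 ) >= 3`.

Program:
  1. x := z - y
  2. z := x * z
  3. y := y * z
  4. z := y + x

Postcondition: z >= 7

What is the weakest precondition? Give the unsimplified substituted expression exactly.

Answer: ( ( y * ( ( z - y ) * z ) ) + ( z - y ) ) >= 7

Derivation:
post: z >= 7
stmt 4: z := y + x  -- replace 1 occurrence(s) of z with (y + x)
  => ( y + x ) >= 7
stmt 3: y := y * z  -- replace 1 occurrence(s) of y with (y * z)
  => ( ( y * z ) + x ) >= 7
stmt 2: z := x * z  -- replace 1 occurrence(s) of z with (x * z)
  => ( ( y * ( x * z ) ) + x ) >= 7
stmt 1: x := z - y  -- replace 2 occurrence(s) of x with (z - y)
  => ( ( y * ( ( z - y ) * z ) ) + ( z - y ) ) >= 7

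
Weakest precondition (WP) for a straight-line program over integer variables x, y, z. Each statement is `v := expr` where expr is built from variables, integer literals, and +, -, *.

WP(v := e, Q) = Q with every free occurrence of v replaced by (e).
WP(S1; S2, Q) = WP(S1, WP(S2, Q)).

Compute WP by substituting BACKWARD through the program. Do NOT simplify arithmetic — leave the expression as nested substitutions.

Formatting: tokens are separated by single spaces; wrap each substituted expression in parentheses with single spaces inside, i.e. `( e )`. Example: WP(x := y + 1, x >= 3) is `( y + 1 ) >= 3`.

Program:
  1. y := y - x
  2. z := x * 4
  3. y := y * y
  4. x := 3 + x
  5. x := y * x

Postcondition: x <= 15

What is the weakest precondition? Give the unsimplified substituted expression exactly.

post: x <= 15
stmt 5: x := y * x  -- replace 1 occurrence(s) of x with (y * x)
  => ( y * x ) <= 15
stmt 4: x := 3 + x  -- replace 1 occurrence(s) of x with (3 + x)
  => ( y * ( 3 + x ) ) <= 15
stmt 3: y := y * y  -- replace 1 occurrence(s) of y with (y * y)
  => ( ( y * y ) * ( 3 + x ) ) <= 15
stmt 2: z := x * 4  -- replace 0 occurrence(s) of z with (x * 4)
  => ( ( y * y ) * ( 3 + x ) ) <= 15
stmt 1: y := y - x  -- replace 2 occurrence(s) of y with (y - x)
  => ( ( ( y - x ) * ( y - x ) ) * ( 3 + x ) ) <= 15

Answer: ( ( ( y - x ) * ( y - x ) ) * ( 3 + x ) ) <= 15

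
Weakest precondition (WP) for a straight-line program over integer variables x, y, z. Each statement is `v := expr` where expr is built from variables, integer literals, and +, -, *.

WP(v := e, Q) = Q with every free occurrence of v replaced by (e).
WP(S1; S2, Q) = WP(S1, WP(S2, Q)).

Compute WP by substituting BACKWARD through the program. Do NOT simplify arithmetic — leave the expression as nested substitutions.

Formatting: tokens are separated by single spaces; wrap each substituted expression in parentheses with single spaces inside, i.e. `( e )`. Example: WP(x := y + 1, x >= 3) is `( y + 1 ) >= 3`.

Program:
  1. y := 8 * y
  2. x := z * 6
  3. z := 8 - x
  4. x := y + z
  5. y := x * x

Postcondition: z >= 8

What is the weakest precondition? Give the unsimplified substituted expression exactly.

post: z >= 8
stmt 5: y := x * x  -- replace 0 occurrence(s) of y with (x * x)
  => z >= 8
stmt 4: x := y + z  -- replace 0 occurrence(s) of x with (y + z)
  => z >= 8
stmt 3: z := 8 - x  -- replace 1 occurrence(s) of z with (8 - x)
  => ( 8 - x ) >= 8
stmt 2: x := z * 6  -- replace 1 occurrence(s) of x with (z * 6)
  => ( 8 - ( z * 6 ) ) >= 8
stmt 1: y := 8 * y  -- replace 0 occurrence(s) of y with (8 * y)
  => ( 8 - ( z * 6 ) ) >= 8

Answer: ( 8 - ( z * 6 ) ) >= 8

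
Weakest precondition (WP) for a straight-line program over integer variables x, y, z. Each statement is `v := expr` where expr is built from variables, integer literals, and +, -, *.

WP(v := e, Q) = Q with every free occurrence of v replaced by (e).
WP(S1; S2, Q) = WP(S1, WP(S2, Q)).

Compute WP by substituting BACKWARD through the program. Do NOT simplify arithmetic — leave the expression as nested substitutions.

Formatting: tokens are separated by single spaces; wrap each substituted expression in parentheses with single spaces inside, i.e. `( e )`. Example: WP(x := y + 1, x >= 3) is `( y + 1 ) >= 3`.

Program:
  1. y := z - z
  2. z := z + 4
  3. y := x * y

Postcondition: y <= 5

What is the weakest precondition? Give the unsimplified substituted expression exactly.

post: y <= 5
stmt 3: y := x * y  -- replace 1 occurrence(s) of y with (x * y)
  => ( x * y ) <= 5
stmt 2: z := z + 4  -- replace 0 occurrence(s) of z with (z + 4)
  => ( x * y ) <= 5
stmt 1: y := z - z  -- replace 1 occurrence(s) of y with (z - z)
  => ( x * ( z - z ) ) <= 5

Answer: ( x * ( z - z ) ) <= 5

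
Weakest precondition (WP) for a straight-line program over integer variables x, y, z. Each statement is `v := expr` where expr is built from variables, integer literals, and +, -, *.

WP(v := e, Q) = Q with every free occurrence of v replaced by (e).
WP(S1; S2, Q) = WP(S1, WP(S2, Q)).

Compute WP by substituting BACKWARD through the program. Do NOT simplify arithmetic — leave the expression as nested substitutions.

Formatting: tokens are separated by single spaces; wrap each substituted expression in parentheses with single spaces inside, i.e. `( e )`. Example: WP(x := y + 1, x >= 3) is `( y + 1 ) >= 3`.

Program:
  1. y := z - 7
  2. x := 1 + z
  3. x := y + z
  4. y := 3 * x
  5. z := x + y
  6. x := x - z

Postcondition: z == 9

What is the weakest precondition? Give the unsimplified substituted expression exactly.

Answer: ( ( ( z - 7 ) + z ) + ( 3 * ( ( z - 7 ) + z ) ) ) == 9

Derivation:
post: z == 9
stmt 6: x := x - z  -- replace 0 occurrence(s) of x with (x - z)
  => z == 9
stmt 5: z := x + y  -- replace 1 occurrence(s) of z with (x + y)
  => ( x + y ) == 9
stmt 4: y := 3 * x  -- replace 1 occurrence(s) of y with (3 * x)
  => ( x + ( 3 * x ) ) == 9
stmt 3: x := y + z  -- replace 2 occurrence(s) of x with (y + z)
  => ( ( y + z ) + ( 3 * ( y + z ) ) ) == 9
stmt 2: x := 1 + z  -- replace 0 occurrence(s) of x with (1 + z)
  => ( ( y + z ) + ( 3 * ( y + z ) ) ) == 9
stmt 1: y := z - 7  -- replace 2 occurrence(s) of y with (z - 7)
  => ( ( ( z - 7 ) + z ) + ( 3 * ( ( z - 7 ) + z ) ) ) == 9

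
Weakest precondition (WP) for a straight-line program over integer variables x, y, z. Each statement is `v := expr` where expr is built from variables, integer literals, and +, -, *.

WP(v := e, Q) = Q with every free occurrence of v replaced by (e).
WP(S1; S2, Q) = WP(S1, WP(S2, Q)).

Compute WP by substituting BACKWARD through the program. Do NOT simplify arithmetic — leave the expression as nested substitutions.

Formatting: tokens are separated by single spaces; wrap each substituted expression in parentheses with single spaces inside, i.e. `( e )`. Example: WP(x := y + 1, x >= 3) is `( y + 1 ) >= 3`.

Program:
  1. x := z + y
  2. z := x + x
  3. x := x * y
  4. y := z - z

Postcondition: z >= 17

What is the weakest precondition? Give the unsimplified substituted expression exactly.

post: z >= 17
stmt 4: y := z - z  -- replace 0 occurrence(s) of y with (z - z)
  => z >= 17
stmt 3: x := x * y  -- replace 0 occurrence(s) of x with (x * y)
  => z >= 17
stmt 2: z := x + x  -- replace 1 occurrence(s) of z with (x + x)
  => ( x + x ) >= 17
stmt 1: x := z + y  -- replace 2 occurrence(s) of x with (z + y)
  => ( ( z + y ) + ( z + y ) ) >= 17

Answer: ( ( z + y ) + ( z + y ) ) >= 17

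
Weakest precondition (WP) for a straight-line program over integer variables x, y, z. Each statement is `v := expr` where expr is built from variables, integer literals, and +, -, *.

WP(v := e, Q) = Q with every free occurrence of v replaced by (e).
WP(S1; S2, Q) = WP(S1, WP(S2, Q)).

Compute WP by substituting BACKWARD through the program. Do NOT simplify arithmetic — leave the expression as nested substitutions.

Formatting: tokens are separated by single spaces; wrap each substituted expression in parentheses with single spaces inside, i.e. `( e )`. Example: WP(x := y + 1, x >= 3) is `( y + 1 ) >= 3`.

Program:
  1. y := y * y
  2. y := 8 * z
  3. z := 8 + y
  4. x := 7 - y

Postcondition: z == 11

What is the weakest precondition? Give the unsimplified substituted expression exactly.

Answer: ( 8 + ( 8 * z ) ) == 11

Derivation:
post: z == 11
stmt 4: x := 7 - y  -- replace 0 occurrence(s) of x with (7 - y)
  => z == 11
stmt 3: z := 8 + y  -- replace 1 occurrence(s) of z with (8 + y)
  => ( 8 + y ) == 11
stmt 2: y := 8 * z  -- replace 1 occurrence(s) of y with (8 * z)
  => ( 8 + ( 8 * z ) ) == 11
stmt 1: y := y * y  -- replace 0 occurrence(s) of y with (y * y)
  => ( 8 + ( 8 * z ) ) == 11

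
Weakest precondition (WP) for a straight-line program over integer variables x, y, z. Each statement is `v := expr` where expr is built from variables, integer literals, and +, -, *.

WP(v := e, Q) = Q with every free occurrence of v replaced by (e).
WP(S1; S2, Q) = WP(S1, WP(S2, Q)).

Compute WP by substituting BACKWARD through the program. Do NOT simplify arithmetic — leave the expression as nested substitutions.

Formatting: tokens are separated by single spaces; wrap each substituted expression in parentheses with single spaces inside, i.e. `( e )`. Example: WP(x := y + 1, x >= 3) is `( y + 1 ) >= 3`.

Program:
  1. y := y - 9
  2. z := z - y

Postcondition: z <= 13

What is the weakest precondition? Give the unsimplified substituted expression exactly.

post: z <= 13
stmt 2: z := z - y  -- replace 1 occurrence(s) of z with (z - y)
  => ( z - y ) <= 13
stmt 1: y := y - 9  -- replace 1 occurrence(s) of y with (y - 9)
  => ( z - ( y - 9 ) ) <= 13

Answer: ( z - ( y - 9 ) ) <= 13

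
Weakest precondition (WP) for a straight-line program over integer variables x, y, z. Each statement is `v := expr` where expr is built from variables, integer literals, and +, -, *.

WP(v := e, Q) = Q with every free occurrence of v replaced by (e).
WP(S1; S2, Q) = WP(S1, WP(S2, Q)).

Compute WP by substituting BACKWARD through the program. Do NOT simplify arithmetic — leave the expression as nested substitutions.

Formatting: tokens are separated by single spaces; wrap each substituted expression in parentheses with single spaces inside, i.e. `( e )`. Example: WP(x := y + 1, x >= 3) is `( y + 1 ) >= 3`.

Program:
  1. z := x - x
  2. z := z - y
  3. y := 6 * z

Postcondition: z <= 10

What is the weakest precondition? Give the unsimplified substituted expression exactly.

post: z <= 10
stmt 3: y := 6 * z  -- replace 0 occurrence(s) of y with (6 * z)
  => z <= 10
stmt 2: z := z - y  -- replace 1 occurrence(s) of z with (z - y)
  => ( z - y ) <= 10
stmt 1: z := x - x  -- replace 1 occurrence(s) of z with (x - x)
  => ( ( x - x ) - y ) <= 10

Answer: ( ( x - x ) - y ) <= 10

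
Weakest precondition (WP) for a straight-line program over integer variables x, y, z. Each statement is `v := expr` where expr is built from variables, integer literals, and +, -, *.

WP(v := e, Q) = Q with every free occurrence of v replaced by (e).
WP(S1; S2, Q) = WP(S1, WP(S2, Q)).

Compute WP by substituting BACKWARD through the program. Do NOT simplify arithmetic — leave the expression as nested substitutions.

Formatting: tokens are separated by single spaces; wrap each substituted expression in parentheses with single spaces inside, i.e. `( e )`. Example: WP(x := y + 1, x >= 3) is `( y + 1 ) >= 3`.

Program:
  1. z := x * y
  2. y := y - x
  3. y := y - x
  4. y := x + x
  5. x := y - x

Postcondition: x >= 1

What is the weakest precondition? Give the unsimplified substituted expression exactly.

post: x >= 1
stmt 5: x := y - x  -- replace 1 occurrence(s) of x with (y - x)
  => ( y - x ) >= 1
stmt 4: y := x + x  -- replace 1 occurrence(s) of y with (x + x)
  => ( ( x + x ) - x ) >= 1
stmt 3: y := y - x  -- replace 0 occurrence(s) of y with (y - x)
  => ( ( x + x ) - x ) >= 1
stmt 2: y := y - x  -- replace 0 occurrence(s) of y with (y - x)
  => ( ( x + x ) - x ) >= 1
stmt 1: z := x * y  -- replace 0 occurrence(s) of z with (x * y)
  => ( ( x + x ) - x ) >= 1

Answer: ( ( x + x ) - x ) >= 1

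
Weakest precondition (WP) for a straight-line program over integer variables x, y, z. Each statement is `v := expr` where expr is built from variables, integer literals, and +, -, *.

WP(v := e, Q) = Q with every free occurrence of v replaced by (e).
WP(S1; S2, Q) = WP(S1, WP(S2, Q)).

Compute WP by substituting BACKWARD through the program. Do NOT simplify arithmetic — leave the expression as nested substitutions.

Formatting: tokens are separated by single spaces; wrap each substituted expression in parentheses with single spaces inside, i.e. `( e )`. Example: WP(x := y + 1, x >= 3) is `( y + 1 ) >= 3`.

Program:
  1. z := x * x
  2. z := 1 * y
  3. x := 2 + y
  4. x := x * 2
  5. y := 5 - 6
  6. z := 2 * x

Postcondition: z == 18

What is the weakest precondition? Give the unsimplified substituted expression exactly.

post: z == 18
stmt 6: z := 2 * x  -- replace 1 occurrence(s) of z with (2 * x)
  => ( 2 * x ) == 18
stmt 5: y := 5 - 6  -- replace 0 occurrence(s) of y with (5 - 6)
  => ( 2 * x ) == 18
stmt 4: x := x * 2  -- replace 1 occurrence(s) of x with (x * 2)
  => ( 2 * ( x * 2 ) ) == 18
stmt 3: x := 2 + y  -- replace 1 occurrence(s) of x with (2 + y)
  => ( 2 * ( ( 2 + y ) * 2 ) ) == 18
stmt 2: z := 1 * y  -- replace 0 occurrence(s) of z with (1 * y)
  => ( 2 * ( ( 2 + y ) * 2 ) ) == 18
stmt 1: z := x * x  -- replace 0 occurrence(s) of z with (x * x)
  => ( 2 * ( ( 2 + y ) * 2 ) ) == 18

Answer: ( 2 * ( ( 2 + y ) * 2 ) ) == 18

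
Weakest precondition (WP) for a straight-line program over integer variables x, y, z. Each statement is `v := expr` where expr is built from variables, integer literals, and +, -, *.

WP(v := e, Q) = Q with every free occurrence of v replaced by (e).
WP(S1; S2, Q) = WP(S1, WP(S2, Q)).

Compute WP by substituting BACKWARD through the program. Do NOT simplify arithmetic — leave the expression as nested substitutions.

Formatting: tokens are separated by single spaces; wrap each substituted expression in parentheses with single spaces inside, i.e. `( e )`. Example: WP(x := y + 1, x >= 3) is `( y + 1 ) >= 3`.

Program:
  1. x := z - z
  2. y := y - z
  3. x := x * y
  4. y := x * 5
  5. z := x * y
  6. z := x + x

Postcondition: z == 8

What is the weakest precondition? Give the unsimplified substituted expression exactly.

Answer: ( ( ( z - z ) * ( y - z ) ) + ( ( z - z ) * ( y - z ) ) ) == 8

Derivation:
post: z == 8
stmt 6: z := x + x  -- replace 1 occurrence(s) of z with (x + x)
  => ( x + x ) == 8
stmt 5: z := x * y  -- replace 0 occurrence(s) of z with (x * y)
  => ( x + x ) == 8
stmt 4: y := x * 5  -- replace 0 occurrence(s) of y with (x * 5)
  => ( x + x ) == 8
stmt 3: x := x * y  -- replace 2 occurrence(s) of x with (x * y)
  => ( ( x * y ) + ( x * y ) ) == 8
stmt 2: y := y - z  -- replace 2 occurrence(s) of y with (y - z)
  => ( ( x * ( y - z ) ) + ( x * ( y - z ) ) ) == 8
stmt 1: x := z - z  -- replace 2 occurrence(s) of x with (z - z)
  => ( ( ( z - z ) * ( y - z ) ) + ( ( z - z ) * ( y - z ) ) ) == 8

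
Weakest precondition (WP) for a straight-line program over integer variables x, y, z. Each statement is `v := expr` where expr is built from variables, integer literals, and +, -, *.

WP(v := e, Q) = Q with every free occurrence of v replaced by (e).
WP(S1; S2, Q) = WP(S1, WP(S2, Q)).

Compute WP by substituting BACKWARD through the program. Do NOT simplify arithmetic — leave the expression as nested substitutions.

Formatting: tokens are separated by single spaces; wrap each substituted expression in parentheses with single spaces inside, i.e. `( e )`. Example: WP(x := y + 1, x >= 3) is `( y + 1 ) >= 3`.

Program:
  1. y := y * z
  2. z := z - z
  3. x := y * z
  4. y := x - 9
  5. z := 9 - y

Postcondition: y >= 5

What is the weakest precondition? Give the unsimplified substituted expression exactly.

post: y >= 5
stmt 5: z := 9 - y  -- replace 0 occurrence(s) of z with (9 - y)
  => y >= 5
stmt 4: y := x - 9  -- replace 1 occurrence(s) of y with (x - 9)
  => ( x - 9 ) >= 5
stmt 3: x := y * z  -- replace 1 occurrence(s) of x with (y * z)
  => ( ( y * z ) - 9 ) >= 5
stmt 2: z := z - z  -- replace 1 occurrence(s) of z with (z - z)
  => ( ( y * ( z - z ) ) - 9 ) >= 5
stmt 1: y := y * z  -- replace 1 occurrence(s) of y with (y * z)
  => ( ( ( y * z ) * ( z - z ) ) - 9 ) >= 5

Answer: ( ( ( y * z ) * ( z - z ) ) - 9 ) >= 5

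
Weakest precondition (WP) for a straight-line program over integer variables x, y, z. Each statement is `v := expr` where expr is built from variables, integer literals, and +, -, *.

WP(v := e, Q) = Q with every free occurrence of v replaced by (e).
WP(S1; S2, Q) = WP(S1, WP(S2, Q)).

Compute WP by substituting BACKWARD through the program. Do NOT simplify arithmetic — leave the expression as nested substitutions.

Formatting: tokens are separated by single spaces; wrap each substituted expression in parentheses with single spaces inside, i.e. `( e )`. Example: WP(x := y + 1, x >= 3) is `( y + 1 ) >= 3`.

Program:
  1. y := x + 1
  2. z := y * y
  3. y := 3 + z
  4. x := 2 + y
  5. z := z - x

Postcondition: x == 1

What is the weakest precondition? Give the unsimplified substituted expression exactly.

Answer: ( 2 + ( 3 + ( ( x + 1 ) * ( x + 1 ) ) ) ) == 1

Derivation:
post: x == 1
stmt 5: z := z - x  -- replace 0 occurrence(s) of z with (z - x)
  => x == 1
stmt 4: x := 2 + y  -- replace 1 occurrence(s) of x with (2 + y)
  => ( 2 + y ) == 1
stmt 3: y := 3 + z  -- replace 1 occurrence(s) of y with (3 + z)
  => ( 2 + ( 3 + z ) ) == 1
stmt 2: z := y * y  -- replace 1 occurrence(s) of z with (y * y)
  => ( 2 + ( 3 + ( y * y ) ) ) == 1
stmt 1: y := x + 1  -- replace 2 occurrence(s) of y with (x + 1)
  => ( 2 + ( 3 + ( ( x + 1 ) * ( x + 1 ) ) ) ) == 1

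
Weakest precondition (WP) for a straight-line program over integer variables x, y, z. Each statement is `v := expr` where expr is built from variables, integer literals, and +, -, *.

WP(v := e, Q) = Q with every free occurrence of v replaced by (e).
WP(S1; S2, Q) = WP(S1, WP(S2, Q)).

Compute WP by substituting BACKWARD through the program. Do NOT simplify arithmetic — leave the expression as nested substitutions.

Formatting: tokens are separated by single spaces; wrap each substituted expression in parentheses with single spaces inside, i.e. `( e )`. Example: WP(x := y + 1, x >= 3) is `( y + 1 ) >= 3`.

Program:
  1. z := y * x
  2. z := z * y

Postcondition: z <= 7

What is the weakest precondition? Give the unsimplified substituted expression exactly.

post: z <= 7
stmt 2: z := z * y  -- replace 1 occurrence(s) of z with (z * y)
  => ( z * y ) <= 7
stmt 1: z := y * x  -- replace 1 occurrence(s) of z with (y * x)
  => ( ( y * x ) * y ) <= 7

Answer: ( ( y * x ) * y ) <= 7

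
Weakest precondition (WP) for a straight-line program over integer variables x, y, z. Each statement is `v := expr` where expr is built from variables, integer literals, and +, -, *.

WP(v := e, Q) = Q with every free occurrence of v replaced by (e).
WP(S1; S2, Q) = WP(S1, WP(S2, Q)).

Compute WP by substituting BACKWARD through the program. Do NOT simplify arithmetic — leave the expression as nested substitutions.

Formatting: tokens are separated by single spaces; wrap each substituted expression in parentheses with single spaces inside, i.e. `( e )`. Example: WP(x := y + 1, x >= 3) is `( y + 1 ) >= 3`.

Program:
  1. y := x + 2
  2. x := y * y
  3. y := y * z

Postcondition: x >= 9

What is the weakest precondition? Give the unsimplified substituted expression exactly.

Answer: ( ( x + 2 ) * ( x + 2 ) ) >= 9

Derivation:
post: x >= 9
stmt 3: y := y * z  -- replace 0 occurrence(s) of y with (y * z)
  => x >= 9
stmt 2: x := y * y  -- replace 1 occurrence(s) of x with (y * y)
  => ( y * y ) >= 9
stmt 1: y := x + 2  -- replace 2 occurrence(s) of y with (x + 2)
  => ( ( x + 2 ) * ( x + 2 ) ) >= 9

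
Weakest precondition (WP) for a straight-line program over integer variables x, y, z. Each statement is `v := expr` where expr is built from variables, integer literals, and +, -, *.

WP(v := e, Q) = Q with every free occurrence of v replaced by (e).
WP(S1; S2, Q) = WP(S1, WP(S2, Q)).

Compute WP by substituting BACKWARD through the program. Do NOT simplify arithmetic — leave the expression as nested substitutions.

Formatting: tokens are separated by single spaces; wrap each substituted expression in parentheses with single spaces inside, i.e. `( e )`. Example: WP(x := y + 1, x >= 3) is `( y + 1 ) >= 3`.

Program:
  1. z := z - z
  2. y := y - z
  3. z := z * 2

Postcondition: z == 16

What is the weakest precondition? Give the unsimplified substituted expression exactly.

post: z == 16
stmt 3: z := z * 2  -- replace 1 occurrence(s) of z with (z * 2)
  => ( z * 2 ) == 16
stmt 2: y := y - z  -- replace 0 occurrence(s) of y with (y - z)
  => ( z * 2 ) == 16
stmt 1: z := z - z  -- replace 1 occurrence(s) of z with (z - z)
  => ( ( z - z ) * 2 ) == 16

Answer: ( ( z - z ) * 2 ) == 16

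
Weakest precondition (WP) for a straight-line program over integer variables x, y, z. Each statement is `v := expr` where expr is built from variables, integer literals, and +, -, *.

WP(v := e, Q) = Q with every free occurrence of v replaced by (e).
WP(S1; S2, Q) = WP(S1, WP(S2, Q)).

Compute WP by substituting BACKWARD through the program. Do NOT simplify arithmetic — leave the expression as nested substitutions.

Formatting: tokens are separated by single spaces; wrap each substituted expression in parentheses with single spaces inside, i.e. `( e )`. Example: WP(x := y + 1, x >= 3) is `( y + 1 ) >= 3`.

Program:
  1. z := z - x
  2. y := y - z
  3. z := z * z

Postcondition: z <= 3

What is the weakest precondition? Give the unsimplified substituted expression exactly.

post: z <= 3
stmt 3: z := z * z  -- replace 1 occurrence(s) of z with (z * z)
  => ( z * z ) <= 3
stmt 2: y := y - z  -- replace 0 occurrence(s) of y with (y - z)
  => ( z * z ) <= 3
stmt 1: z := z - x  -- replace 2 occurrence(s) of z with (z - x)
  => ( ( z - x ) * ( z - x ) ) <= 3

Answer: ( ( z - x ) * ( z - x ) ) <= 3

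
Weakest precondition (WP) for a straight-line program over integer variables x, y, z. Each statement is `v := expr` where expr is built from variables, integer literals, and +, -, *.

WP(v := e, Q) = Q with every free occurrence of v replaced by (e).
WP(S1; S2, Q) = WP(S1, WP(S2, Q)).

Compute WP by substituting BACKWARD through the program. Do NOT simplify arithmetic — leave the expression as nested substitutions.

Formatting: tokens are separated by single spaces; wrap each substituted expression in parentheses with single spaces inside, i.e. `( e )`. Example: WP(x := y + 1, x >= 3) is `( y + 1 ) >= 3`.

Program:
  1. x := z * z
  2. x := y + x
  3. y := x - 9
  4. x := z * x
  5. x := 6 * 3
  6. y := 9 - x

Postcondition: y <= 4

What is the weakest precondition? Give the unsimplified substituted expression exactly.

post: y <= 4
stmt 6: y := 9 - x  -- replace 1 occurrence(s) of y with (9 - x)
  => ( 9 - x ) <= 4
stmt 5: x := 6 * 3  -- replace 1 occurrence(s) of x with (6 * 3)
  => ( 9 - ( 6 * 3 ) ) <= 4
stmt 4: x := z * x  -- replace 0 occurrence(s) of x with (z * x)
  => ( 9 - ( 6 * 3 ) ) <= 4
stmt 3: y := x - 9  -- replace 0 occurrence(s) of y with (x - 9)
  => ( 9 - ( 6 * 3 ) ) <= 4
stmt 2: x := y + x  -- replace 0 occurrence(s) of x with (y + x)
  => ( 9 - ( 6 * 3 ) ) <= 4
stmt 1: x := z * z  -- replace 0 occurrence(s) of x with (z * z)
  => ( 9 - ( 6 * 3 ) ) <= 4

Answer: ( 9 - ( 6 * 3 ) ) <= 4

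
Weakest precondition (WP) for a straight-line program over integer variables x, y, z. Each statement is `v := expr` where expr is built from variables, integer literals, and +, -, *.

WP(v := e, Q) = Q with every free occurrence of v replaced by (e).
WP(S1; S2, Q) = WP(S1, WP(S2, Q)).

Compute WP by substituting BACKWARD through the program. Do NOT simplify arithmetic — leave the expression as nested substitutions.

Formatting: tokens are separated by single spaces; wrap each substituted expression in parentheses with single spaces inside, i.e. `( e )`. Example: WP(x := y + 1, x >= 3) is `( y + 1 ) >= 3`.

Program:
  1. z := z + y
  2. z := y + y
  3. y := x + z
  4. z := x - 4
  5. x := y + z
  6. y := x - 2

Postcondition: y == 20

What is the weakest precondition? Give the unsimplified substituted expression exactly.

post: y == 20
stmt 6: y := x - 2  -- replace 1 occurrence(s) of y with (x - 2)
  => ( x - 2 ) == 20
stmt 5: x := y + z  -- replace 1 occurrence(s) of x with (y + z)
  => ( ( y + z ) - 2 ) == 20
stmt 4: z := x - 4  -- replace 1 occurrence(s) of z with (x - 4)
  => ( ( y + ( x - 4 ) ) - 2 ) == 20
stmt 3: y := x + z  -- replace 1 occurrence(s) of y with (x + z)
  => ( ( ( x + z ) + ( x - 4 ) ) - 2 ) == 20
stmt 2: z := y + y  -- replace 1 occurrence(s) of z with (y + y)
  => ( ( ( x + ( y + y ) ) + ( x - 4 ) ) - 2 ) == 20
stmt 1: z := z + y  -- replace 0 occurrence(s) of z with (z + y)
  => ( ( ( x + ( y + y ) ) + ( x - 4 ) ) - 2 ) == 20

Answer: ( ( ( x + ( y + y ) ) + ( x - 4 ) ) - 2 ) == 20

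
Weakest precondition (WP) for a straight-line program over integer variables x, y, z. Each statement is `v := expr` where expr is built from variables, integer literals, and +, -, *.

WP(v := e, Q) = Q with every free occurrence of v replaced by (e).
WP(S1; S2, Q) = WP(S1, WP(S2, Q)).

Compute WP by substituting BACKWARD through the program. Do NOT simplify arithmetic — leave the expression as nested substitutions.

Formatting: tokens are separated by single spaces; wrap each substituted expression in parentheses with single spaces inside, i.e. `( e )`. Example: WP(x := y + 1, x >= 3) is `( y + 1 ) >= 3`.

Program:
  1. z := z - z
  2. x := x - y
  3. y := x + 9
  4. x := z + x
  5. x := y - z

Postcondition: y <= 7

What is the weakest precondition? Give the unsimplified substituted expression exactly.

post: y <= 7
stmt 5: x := y - z  -- replace 0 occurrence(s) of x with (y - z)
  => y <= 7
stmt 4: x := z + x  -- replace 0 occurrence(s) of x with (z + x)
  => y <= 7
stmt 3: y := x + 9  -- replace 1 occurrence(s) of y with (x + 9)
  => ( x + 9 ) <= 7
stmt 2: x := x - y  -- replace 1 occurrence(s) of x with (x - y)
  => ( ( x - y ) + 9 ) <= 7
stmt 1: z := z - z  -- replace 0 occurrence(s) of z with (z - z)
  => ( ( x - y ) + 9 ) <= 7

Answer: ( ( x - y ) + 9 ) <= 7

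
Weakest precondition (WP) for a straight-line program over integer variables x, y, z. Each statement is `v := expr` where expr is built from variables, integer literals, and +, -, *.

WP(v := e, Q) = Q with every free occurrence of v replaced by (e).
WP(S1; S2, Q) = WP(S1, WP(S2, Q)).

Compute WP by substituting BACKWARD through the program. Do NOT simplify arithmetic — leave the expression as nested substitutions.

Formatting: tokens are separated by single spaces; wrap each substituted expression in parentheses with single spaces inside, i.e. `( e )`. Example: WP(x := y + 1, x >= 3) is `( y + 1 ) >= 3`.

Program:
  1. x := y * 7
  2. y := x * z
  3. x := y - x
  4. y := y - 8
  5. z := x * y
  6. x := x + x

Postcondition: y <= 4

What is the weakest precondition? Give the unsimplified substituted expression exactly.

post: y <= 4
stmt 6: x := x + x  -- replace 0 occurrence(s) of x with (x + x)
  => y <= 4
stmt 5: z := x * y  -- replace 0 occurrence(s) of z with (x * y)
  => y <= 4
stmt 4: y := y - 8  -- replace 1 occurrence(s) of y with (y - 8)
  => ( y - 8 ) <= 4
stmt 3: x := y - x  -- replace 0 occurrence(s) of x with (y - x)
  => ( y - 8 ) <= 4
stmt 2: y := x * z  -- replace 1 occurrence(s) of y with (x * z)
  => ( ( x * z ) - 8 ) <= 4
stmt 1: x := y * 7  -- replace 1 occurrence(s) of x with (y * 7)
  => ( ( ( y * 7 ) * z ) - 8 ) <= 4

Answer: ( ( ( y * 7 ) * z ) - 8 ) <= 4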